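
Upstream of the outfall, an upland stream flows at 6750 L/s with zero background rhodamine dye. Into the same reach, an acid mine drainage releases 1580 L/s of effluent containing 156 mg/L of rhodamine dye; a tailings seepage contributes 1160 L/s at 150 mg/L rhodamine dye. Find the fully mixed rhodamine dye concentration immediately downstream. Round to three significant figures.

Mixed concentration C = ΣQC/ΣQ = (6750·0 + 1580·156.0 + 1160·150.0) / 9490 = 420500/9490 = 44.31 mg/L.

44.3 mg/L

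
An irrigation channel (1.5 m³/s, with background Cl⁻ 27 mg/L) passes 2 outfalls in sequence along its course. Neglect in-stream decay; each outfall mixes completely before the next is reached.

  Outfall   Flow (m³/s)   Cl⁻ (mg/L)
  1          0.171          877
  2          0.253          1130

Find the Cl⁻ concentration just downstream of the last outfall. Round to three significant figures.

248 mg/L

Outfall 1: combined Q = 1.671 m³/s; C = (1.500·27.00 + 0.1710·877.0)/1.671 = 114.0 mg/L.
Outfall 2: combined Q = 1.924 m³/s; C = (1.671·114.0 + 0.2530·1130)/1.924 = 247.6 mg/L.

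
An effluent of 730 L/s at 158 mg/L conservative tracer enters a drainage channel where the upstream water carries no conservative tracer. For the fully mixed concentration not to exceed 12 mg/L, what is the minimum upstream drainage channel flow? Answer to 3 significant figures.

8880 L/s

Set C_mix = 12: (Q·0 + 730.0·158.0) / (Q + 730.0) = 12
→ Q = 730.0·(158.0 − 12)/(12 − 0) = 8882 L/s.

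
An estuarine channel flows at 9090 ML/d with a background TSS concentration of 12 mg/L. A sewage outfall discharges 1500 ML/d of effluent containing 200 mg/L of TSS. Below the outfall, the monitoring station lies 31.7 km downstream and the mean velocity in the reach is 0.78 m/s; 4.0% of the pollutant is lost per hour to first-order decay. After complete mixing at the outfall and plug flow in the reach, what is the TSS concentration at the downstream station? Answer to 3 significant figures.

Mass balance: C = (9090·12.00 + 1500·200.0) / 10590 = 409100/10590 = 38.63 mg/L.
Travel time t = 31.7·1000 / 0.78 = 40640 s = 11.29 h.
4.0%/h lost → k = −ln(1 − 0.04) = 0.04082 h⁻¹.
After decay, C = 38.63 × e^(−kt) = 38.63 × 0.6307 = 24.37 mg/L.

24.4 mg/L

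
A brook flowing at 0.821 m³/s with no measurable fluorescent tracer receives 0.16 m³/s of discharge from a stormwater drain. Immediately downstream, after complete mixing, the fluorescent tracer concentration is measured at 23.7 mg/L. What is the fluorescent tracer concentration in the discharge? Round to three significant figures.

145 mg/L

Mass balance: 0.8210·0 + 0.1600·Cₑ = 0.9810·23.70
→ Cₑ = (0.9810·23.70 − 0.8210·0) / 0.1600 = 145.3 mg/L.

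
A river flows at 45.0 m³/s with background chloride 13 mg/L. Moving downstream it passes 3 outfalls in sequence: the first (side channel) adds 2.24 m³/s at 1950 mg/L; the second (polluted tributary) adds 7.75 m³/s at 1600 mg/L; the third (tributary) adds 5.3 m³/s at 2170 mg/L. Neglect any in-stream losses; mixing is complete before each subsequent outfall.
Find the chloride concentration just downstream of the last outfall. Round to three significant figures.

479 mg/L

Outfall 1: combined Q = 47.24 m³/s; C = (45.00·13.00 + 2.240·1950)/47.24 = 104.8 mg/L.
Outfall 2: combined Q = 54.99 m³/s; C = (47.24·104.8 + 7.750·1600)/54.99 = 315.6 mg/L.
Outfall 3: combined Q = 60.29 m³/s; C = (54.99·315.6 + 5.300·2170)/60.29 = 478.6 mg/L.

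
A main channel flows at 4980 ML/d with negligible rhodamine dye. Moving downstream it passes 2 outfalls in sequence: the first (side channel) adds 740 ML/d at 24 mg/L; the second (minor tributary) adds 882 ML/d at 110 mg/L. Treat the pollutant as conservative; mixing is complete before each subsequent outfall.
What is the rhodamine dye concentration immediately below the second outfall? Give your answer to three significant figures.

17.4 mg/L

Below outfall 1: Q → 5720 ML/d, C = (4980·0 + 740.0·24.00)/5720 = 3.105 mg/L.
Below outfall 2: Q → 6602 ML/d, C = (5720·3.105 + 882.0·110.0)/6602 = 17.39 mg/L.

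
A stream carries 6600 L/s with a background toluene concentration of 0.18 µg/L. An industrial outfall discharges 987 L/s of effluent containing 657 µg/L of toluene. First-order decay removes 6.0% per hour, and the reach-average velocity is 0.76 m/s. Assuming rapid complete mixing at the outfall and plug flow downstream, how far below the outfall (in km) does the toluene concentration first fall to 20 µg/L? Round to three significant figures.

64.3 km

Mass balance: C = (6600·0.1800 + 987.0·657.0) / 7587 = 649600/7587 = 85.63 µg/L.
6.0%/h lost → k = −ln(1 − 0.06) = 0.06188 h⁻¹.
Set 85.63·exp(−k·t) = 20 → t = ln(85.63/20)/k = 84610 s = 23.50 h.
Distance = v·t = 0.76·84610 = 64300 m = 64.30 km.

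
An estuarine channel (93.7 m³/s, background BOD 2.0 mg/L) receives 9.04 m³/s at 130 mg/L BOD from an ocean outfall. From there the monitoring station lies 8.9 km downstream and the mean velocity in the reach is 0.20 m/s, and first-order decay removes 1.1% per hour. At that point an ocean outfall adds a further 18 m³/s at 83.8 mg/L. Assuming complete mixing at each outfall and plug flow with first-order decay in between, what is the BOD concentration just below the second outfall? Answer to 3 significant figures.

22.3 mg/L

Flow-weighted average: C = (93.70·2.000 + 9.040·130.0) / 102.7 = 1363/102.7 = 13.26 mg/L; combined flow 102.7 m³/s.
Travel time t = 8.9·1000 / 0.20 = 44500 s = 12.36 h.
1.1%/h lost → k = −ln(1 − 0.011) = 0.01106 h⁻¹.
Applying C = C₀e^(−kt): 13.26 × 0.8722 = 11.57 mg/L.
Second outfall: C = (102.7·11.57 + 18.00·83.80)/120.7 = 22.34 mg/L.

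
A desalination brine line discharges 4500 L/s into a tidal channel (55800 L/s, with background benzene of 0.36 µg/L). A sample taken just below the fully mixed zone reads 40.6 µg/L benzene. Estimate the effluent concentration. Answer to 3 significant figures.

540 µg/L

Mass balance: 55800·0.3600 + 4500·Cₑ = 60300·40.60
→ Cₑ = (60300·40.60 − 55800·0.3600) / 4500 = 539.6 µg/L.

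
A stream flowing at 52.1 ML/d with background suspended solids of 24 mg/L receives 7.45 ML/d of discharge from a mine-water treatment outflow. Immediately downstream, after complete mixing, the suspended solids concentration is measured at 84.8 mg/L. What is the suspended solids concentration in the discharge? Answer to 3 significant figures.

510 mg/L

Mass balance: 52.10·24.00 + 7.450·Cₑ = 59.55·84.80
→ Cₑ = (59.55·84.80 − 52.10·24.00) / 7.450 = 510.0 mg/L.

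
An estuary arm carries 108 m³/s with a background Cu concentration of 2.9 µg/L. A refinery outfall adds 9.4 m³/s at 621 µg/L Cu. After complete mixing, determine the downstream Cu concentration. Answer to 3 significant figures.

Flow-weighted average: C = (108.0·2.900 + 9.400·621.0) / 117.4 = 6151/117.4 = 52.39 µg/L.

52.4 µg/L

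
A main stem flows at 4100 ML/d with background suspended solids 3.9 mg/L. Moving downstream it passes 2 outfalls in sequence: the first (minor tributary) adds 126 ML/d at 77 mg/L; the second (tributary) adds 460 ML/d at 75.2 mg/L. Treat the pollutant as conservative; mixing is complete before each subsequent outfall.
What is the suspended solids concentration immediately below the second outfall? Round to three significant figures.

12.9 mg/L

Below outfall 1: Q → 4226 ML/d, C = (4100·3.900 + 126.0·77.00)/4226 = 6.080 mg/L.
Below outfall 2: Q → 4686 ML/d, C = (4226·6.080 + 460.0·75.20)/4686 = 12.86 mg/L.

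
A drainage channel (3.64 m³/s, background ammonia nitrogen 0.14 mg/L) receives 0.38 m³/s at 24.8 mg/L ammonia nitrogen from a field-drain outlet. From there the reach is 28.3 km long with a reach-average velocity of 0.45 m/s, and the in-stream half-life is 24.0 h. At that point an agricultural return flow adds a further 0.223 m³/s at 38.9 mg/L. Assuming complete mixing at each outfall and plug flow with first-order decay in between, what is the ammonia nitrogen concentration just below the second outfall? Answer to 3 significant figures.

3.46 mg/L

Conservation of mass: C = (3.640·0.1400 + 0.3800·24.80) / 4.020 = 9.934/4.020 = 2.471 mg/L; combined flow 4.020 m³/s.
Travel time t = 28.3·1000 / 0.45 = 62890 s = 17.47 h.
Half-life 24.0 h → k = ln 2 / 24.0 = 0.02888 h⁻¹ = 0.6931 d⁻¹.
After decay, C = 2.471 × e^(−kt) = 2.471 × 0.6038 = 1.492 mg/L.
Second outfall: C = (4.020·1.492 + 0.2230·38.90)/4.243 = 3.458 mg/L.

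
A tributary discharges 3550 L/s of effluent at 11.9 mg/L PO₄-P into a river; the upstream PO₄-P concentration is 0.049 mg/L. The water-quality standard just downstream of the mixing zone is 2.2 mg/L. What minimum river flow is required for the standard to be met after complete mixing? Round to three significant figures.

16000 L/s

Set C_mix = 2.2: (Q·0.04900 + 3550·11.90) / (Q + 3550) = 2.2
→ Q = 3550·(11.90 − 2.2)/(2.2 − 0.04900) = 16010 L/s.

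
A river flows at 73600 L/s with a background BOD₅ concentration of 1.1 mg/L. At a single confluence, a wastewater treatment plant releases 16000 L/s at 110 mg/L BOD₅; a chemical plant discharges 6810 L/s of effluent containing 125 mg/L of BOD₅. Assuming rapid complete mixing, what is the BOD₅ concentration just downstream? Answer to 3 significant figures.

After mixing, C = (73600·1.100 + 16000·110.0 + 6810·125.0) / 96410 = 2692000/96410 = 27.92 mg/L.

27.9 mg/L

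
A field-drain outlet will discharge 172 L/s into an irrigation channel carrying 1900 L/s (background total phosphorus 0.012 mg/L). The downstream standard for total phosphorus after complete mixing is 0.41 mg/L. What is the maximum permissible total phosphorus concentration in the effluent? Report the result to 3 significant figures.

4.81 mg/L

At the limit, (Qr·Cr + Qe·Cₑ)/(Qr + Qe) = 0.41:
Cₑ = (2072·0.41 − 1900·0.01200) / 172.0 = 4.807 mg/L.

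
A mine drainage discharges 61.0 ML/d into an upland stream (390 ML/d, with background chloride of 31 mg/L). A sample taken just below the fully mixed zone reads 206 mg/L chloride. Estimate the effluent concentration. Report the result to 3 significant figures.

1320 mg/L

Mass balance: 390.0·31.00 + 61.00·Cₑ = 451.0·206.0
→ Cₑ = (451.0·206.0 − 390.0·31.00) / 61.00 = 1325 mg/L.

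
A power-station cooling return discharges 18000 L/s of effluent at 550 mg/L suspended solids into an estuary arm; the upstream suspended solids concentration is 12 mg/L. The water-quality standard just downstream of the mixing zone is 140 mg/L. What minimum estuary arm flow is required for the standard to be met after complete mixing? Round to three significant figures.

Set C_mix = 140: (Q·12.00 + 18000·550.0) / (Q + 18000) = 140
→ Q = 18000·(550.0 − 140)/(140 − 12.00) = 57660 L/s.

57700 L/s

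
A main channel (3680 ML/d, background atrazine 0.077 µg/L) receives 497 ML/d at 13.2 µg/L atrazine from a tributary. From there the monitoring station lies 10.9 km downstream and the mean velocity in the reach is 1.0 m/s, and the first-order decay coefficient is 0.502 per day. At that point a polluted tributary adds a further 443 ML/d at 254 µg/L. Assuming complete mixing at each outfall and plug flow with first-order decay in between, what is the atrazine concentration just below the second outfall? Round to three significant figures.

25.7 µg/L

Conservation of mass: C = (3680·0.07700 + 497.0·13.20) / 4177 = 6844/4177 = 1.638 µg/L; combined flow 4177 ML/d.
Travel time t = 10.9·1000 / 1.0 = 10900 s = 3.028 h.
After decay, C = 1.638 × e^(−kt) = 1.638 × 0.9386 = 1.538 µg/L.
At the second outfall, C = (4177·1.538 + 443.0·254.0) / (4177 + 443.0) = 25.75 µg/L.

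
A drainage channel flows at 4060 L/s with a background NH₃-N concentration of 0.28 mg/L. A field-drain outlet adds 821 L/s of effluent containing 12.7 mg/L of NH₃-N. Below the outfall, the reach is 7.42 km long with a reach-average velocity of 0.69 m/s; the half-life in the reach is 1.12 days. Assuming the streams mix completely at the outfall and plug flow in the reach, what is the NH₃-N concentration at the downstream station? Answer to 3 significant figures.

2.19 mg/L

After mixing, C = (4060·0.2800 + 821.0·12.70) / 4881 = 11560/4881 = 2.369 mg/L.
Travel time t = 7.42·1000 / 0.69 = 10750 s = 2.987 h.
Half-life 1.12 d → k = ln 2 / 1.12 = 0.6189 d⁻¹.
First-order decay: C = 2.369·exp(−k·t) = 2.369·0.9259 = 2.193 mg/L.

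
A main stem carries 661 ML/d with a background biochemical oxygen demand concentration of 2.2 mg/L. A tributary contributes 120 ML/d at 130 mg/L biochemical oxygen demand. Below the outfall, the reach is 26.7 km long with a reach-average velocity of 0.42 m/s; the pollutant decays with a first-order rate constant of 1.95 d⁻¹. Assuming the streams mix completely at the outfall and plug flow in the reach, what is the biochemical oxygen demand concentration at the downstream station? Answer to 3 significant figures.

5.20 mg/L

Mass balance: C = (661.0·2.200 + 120.0·130.0) / 781.0 = 17050/781.0 = 21.84 mg/L.
Travel time t = 26.7·1000 / 0.42 = 63570 s = 17.66 h.
After decay, C = 21.84 × e^(−kt) = 21.84 × 0.2382 = 5.201 mg/L.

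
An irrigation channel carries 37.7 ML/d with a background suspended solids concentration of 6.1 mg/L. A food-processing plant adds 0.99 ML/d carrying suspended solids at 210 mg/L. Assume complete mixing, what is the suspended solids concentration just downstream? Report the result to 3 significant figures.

11.3 mg/L

Mass balance: C = (37.70·6.100 + 0.9900·210.0) / 38.69 = 437.9/38.69 = 11.32 mg/L.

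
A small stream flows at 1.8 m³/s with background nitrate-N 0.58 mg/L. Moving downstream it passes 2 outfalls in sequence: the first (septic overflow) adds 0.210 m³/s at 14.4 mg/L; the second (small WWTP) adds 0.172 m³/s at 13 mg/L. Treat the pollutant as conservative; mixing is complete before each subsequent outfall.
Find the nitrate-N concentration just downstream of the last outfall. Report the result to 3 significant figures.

Outfall 1: combined Q = 2.010 m³/s; C = (1.800·0.5800 + 0.2100·14.40)/2.010 = 2.024 mg/L.
Outfall 2: combined Q = 2.182 m³/s; C = (2.010·2.024 + 0.1720·13.00)/2.182 = 2.889 mg/L.

2.89 mg/L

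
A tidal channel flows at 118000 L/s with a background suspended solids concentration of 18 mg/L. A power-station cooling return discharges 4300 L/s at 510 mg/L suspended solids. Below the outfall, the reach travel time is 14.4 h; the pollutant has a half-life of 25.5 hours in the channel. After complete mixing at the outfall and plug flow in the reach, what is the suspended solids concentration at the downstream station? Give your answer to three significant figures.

23.9 mg/L

Mass balance: C = (118000·18.00 + 4300·510.0) / 122300 = 4317000/122300 = 35.30 mg/L.
Half-life 25.5 h → k = ln 2 / 25.5 = 0.02718 h⁻¹ = 0.6524 d⁻¹.
Decay over the reach: 35.30·exp(−kt) = 35.30·0.6761 = 23.87 mg/L.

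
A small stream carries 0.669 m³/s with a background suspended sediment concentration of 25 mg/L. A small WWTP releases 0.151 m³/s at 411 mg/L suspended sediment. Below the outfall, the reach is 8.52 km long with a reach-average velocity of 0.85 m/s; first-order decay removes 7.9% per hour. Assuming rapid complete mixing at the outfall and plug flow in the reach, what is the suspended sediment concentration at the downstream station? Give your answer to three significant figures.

Mass balance: C = (0.6690·25.00 + 0.1510·411.0) / 0.8200 = 78.79/0.8200 = 96.08 mg/L.
Travel time t = 8.52·1000 / 0.85 = 10020 s = 2.784 h.
7.9%/h lost → k = −ln(1 − 0.079) = 0.08230 h⁻¹.
First-order decay: C = 96.08·exp(−k·t) = 96.08·0.7952 = 76.41 mg/L.

76.4 mg/L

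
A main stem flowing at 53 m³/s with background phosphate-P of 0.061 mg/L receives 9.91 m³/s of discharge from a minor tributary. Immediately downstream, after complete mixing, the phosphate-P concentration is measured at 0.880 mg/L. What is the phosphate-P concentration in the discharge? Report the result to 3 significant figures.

Mass balance: 53.00·0.06100 + 9.910·Cₑ = 62.91·0.8800
→ Cₑ = (62.91·0.8800 − 53.00·0.06100) / 9.910 = 5.260 mg/L.

5.26 mg/L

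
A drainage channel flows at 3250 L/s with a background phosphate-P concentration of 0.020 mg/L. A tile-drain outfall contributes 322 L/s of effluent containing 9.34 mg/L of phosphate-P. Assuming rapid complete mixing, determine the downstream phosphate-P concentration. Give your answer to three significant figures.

Flow-weighted average: C = (3250·0.02000 + 322.0·9.340) / 3572 = 3072/3572 = 0.8602 mg/L.

0.860 mg/L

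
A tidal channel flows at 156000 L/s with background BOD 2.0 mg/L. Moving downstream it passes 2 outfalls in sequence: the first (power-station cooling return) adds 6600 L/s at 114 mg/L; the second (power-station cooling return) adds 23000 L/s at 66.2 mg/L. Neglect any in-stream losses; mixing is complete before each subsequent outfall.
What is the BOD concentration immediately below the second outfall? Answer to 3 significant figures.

Outfall 1: combined Q = 162600 L/s; C = (156000·2.000 + 6600·114.0)/162600 = 6.546 mg/L.
Outfall 2: combined Q = 185600 L/s; C = (162600·6.546 + 23000·66.20)/185600 = 13.94 mg/L.

13.9 mg/L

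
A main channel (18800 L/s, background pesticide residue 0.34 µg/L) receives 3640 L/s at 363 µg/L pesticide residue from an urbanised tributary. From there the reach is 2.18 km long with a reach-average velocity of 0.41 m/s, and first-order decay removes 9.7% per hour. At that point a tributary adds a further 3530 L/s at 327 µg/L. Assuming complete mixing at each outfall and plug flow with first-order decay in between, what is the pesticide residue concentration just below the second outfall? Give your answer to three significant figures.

Mass balance: C = (18800·0.3400 + 3640·363.0) / 22440 = 1328000/22440 = 59.17 µg/L; combined flow 22440 L/s.
Travel time t = 2.18·1000 / 0.41 = 5317 s = 1.477 h.
9.7%/h lost → k = −ln(1 − 0.097) = 0.1020 h⁻¹.
Decay over the reach: 59.17·exp(−kt) = 59.17·0.8601 = 50.89 µg/L.
At the second outfall, C = (22440·50.89 + 3530·327.0) / (22440 + 3530) = 88.42 µg/L.

88.4 µg/L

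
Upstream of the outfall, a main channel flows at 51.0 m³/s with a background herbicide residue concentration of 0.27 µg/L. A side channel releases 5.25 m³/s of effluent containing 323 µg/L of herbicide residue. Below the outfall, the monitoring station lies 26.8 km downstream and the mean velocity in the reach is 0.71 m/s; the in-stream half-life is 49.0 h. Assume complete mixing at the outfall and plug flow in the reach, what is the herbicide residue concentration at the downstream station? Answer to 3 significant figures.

After mixing, C = (51.00·0.2700 + 5.250·323.0) / 56.25 = 1710/56.25 = 30.39 µg/L.
Travel time t = 26.8·1000 / 0.71 = 37750 s = 10.49 h.
Half-life 49.0 h → k = ln 2 / 49.0 = 0.01415 h⁻¹ = 0.3395 d⁻¹.
After decay, C = 30.39 × e^(−kt) = 30.39 × 0.8622 = 26.20 µg/L.

26.2 µg/L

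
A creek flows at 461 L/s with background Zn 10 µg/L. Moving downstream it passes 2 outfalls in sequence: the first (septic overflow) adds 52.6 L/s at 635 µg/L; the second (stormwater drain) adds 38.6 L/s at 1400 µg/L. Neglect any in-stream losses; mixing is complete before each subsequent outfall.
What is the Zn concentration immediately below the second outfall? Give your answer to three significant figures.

167 µg/L

Below outfall 1: Q → 513.6 L/s, C = (461.0·10.00 + 52.60·635.0)/513.6 = 74.01 µg/L.
Below outfall 2: Q → 552.2 L/s, C = (513.6·74.01 + 38.60·1400)/552.2 = 166.7 µg/L.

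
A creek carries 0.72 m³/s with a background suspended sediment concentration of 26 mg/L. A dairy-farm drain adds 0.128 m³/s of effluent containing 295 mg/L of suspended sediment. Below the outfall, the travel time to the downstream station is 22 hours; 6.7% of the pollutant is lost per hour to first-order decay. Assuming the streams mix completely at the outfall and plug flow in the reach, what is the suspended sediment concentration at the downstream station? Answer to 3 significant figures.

14.5 mg/L

After mixing, C = (0.7200·26.00 + 0.1280·295.0) / 0.8480 = 56.48/0.8480 = 66.60 mg/L.
6.7%/h lost → k = −ln(1 − 0.067) = 0.06935 h⁻¹.
First-order decay: C = 66.60·exp(−k·t) = 66.60·0.2175 = 14.48 mg/L.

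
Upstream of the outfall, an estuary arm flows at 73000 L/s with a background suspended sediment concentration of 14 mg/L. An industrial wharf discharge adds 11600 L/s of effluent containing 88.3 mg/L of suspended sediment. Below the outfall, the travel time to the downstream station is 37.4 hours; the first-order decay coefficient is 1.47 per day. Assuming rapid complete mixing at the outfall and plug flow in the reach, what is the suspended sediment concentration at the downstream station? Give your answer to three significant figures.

Flow-weighted average: C = (73000·14.00 + 11600·88.30) / 84600 = 2046000/84600 = 24.19 mg/L.
Decay over the reach: 24.19·exp(−kt) = 24.19·0.1012 = 2.448 mg/L.

2.45 mg/L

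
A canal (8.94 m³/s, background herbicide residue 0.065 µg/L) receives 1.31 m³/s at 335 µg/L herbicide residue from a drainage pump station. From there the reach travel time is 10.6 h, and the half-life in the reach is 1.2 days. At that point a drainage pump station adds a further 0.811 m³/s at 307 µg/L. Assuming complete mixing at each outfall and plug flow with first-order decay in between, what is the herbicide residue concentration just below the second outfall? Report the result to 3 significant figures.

After mixing, C = (8.940·0.06500 + 1.310·335.0) / 10.25 = 439.4/10.25 = 42.87 µg/L; combined flow 10.25 m³/s.
Half-life 1.2 d → k = ln 2 / 1.2 = 0.5776 d⁻¹.
First-order decay: C = 42.87·exp(−k·t) = 42.87·0.7748 = 33.22 µg/L.
Second outfall: C = (10.25·33.22 + 0.8110·307.0)/11.06 = 53.29 µg/L.

53.3 µg/L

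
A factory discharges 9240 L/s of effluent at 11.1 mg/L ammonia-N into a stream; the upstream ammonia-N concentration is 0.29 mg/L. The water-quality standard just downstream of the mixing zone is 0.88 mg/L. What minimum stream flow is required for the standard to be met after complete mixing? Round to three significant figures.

160000 L/s

Set C_mix = 0.88: (Q·0.2900 + 9240·11.10) / (Q + 9240) = 0.88
→ Q = 9240·(11.10 − 0.88)/(0.88 − 0.2900) = 160100 L/s.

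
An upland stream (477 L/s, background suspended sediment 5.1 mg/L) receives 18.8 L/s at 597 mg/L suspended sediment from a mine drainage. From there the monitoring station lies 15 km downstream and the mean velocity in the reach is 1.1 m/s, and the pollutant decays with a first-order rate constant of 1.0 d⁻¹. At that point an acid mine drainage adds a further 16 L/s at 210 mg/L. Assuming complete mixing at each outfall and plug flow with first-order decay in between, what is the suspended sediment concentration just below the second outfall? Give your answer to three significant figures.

After mixing, C = (477.0·5.100 + 18.80·597.0) / 495.8 = 13660/495.8 = 27.54 mg/L; combined flow 495.8 L/s.
Travel time t = 15·1000 / 1.1 = 13640 s = 3.788 h.
Applying C = C₀e^(−kt): 27.54 × 0.8540 = 23.52 mg/L.
Second outfall: C = (495.8·23.52 + 16.00·210.0)/511.8 = 29.35 mg/L.

29.4 mg/L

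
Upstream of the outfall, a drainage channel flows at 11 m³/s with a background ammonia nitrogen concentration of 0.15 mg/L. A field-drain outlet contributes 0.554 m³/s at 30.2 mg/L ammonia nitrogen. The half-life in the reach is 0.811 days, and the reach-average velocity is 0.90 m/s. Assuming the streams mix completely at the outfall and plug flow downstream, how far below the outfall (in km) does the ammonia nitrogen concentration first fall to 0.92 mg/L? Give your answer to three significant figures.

Mass balance: C = (11.00·0.1500 + 0.5540·30.20) / 11.55 = 18.38/11.55 = 1.591 mg/L.
Half-life 0.811 d → k = ln 2 / 0.811 = 0.8547 d⁻¹.
Set 1.591·exp(−k·t) = 0.92 → t = ln(1.591/0.92)/k = 55360 s = 15.38 h.
Distance = v·t = 0.90·55360 = 49830 m = 49.83 km.

49.8 km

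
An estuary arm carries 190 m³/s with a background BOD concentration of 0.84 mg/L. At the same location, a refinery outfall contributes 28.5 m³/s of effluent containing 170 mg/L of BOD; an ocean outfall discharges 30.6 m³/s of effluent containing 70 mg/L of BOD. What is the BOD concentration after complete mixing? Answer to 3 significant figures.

Mixed concentration C = ΣQC/ΣQ = (190.0·0.8400 + 28.50·170.0 + 30.60·70.00) / 249.1 = 7147/249.1 = 28.69 mg/L.

28.7 mg/L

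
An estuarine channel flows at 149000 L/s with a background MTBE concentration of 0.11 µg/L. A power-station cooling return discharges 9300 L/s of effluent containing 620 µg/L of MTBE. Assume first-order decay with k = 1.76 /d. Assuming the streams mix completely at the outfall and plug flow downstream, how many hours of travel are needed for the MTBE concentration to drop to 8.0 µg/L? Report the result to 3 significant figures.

Mass balance: C = (149000·0.1100 + 9300·620.0) / 158300 = 5782000/158300 = 36.53 µg/L.
36.53·exp(−k·t) = 8.0 → t = ln(36.53/8.0)/k = 74550 s = 20.71 h.

20.7 h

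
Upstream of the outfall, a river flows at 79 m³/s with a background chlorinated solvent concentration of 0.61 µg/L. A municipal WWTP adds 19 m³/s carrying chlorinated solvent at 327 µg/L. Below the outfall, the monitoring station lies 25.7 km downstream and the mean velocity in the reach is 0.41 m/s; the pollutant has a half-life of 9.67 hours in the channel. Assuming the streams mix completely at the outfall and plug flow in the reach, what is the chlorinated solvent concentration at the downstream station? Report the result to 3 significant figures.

Mixed concentration C = ΣQC/ΣQ = (79.00·0.6100 + 19.00·327.0) / 98.00 = 6261/98.00 = 63.89 µg/L.
Travel time t = 25.7·1000 / 0.41 = 62680 s = 17.41 h.
Half-life 9.67 h → k = ln 2 / 9.67 = 0.07168 h⁻¹ = 1.720 d⁻¹.
First-order decay: C = 63.89·exp(−k·t) = 63.89·0.2871 = 18.34 µg/L.

18.3 µg/L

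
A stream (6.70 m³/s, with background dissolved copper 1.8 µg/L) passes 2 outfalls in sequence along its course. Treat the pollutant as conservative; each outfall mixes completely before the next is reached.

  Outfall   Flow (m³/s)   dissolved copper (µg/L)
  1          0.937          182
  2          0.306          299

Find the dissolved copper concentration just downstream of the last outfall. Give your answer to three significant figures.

After outfall 1: Q = 6.700 + 0.9370 = 7.637 m³/s; C = (6.700·1.800 + 0.9370·182.0)/7.637 = 23.91 µg/L.
After outfall 2: Q = 7.637 + 0.3060 = 7.943 m³/s; C = (7.637·23.91 + 0.3060·299.0)/7.943 = 34.51 µg/L.

34.5 µg/L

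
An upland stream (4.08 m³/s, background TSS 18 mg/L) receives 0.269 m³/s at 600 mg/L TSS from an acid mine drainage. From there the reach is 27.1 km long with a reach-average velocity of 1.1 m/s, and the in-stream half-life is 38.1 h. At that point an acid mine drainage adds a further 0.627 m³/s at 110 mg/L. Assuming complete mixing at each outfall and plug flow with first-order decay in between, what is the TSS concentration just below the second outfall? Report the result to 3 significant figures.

Mixed concentration C = ΣQC/ΣQ = (4.080·18.00 + 0.2690·600.0) / 4.349 = 234.8/4.349 = 54.00 mg/L; combined flow 4.349 m³/s.
Travel time t = 27.1·1000 / 1.1 = 24640 s = 6.843 h.
Half-life 38.1 h → k = ln 2 / 38.1 = 0.01819 h⁻¹ = 0.4366 d⁻¹.
First-order decay: C = 54.00·exp(−k·t) = 54.00·0.8829 = 47.68 mg/L.
At the second outfall, C = (4.349·47.68 + 0.6270·110.0) / (4.349 + 0.6270) = 55.53 mg/L.

55.5 mg/L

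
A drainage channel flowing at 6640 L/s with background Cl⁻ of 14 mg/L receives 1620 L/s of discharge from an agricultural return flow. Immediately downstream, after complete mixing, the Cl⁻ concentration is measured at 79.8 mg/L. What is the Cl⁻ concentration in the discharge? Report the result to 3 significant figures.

Mass balance: 6640·14.00 + 1620·Cₑ = 8260·79.80
→ Cₑ = (8260·79.80 − 6640·14.00) / 1620 = 349.5 mg/L.

349 mg/L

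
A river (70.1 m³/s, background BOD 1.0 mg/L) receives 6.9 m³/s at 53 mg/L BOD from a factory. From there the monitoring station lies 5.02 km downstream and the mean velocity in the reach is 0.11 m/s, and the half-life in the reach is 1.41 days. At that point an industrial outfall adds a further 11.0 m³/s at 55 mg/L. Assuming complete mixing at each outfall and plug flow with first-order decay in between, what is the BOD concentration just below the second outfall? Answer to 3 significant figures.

10.7 mg/L

After mixing, C = (70.10·1.000 + 6.900·53.00) / 77.00 = 435.8/77.00 = 5.660 mg/L; combined flow 77.00 m³/s.
Travel time t = 5.02·1000 / 0.11 = 45640 s = 12.68 h.
Half-life 1.41 d → k = ln 2 / 1.41 = 0.4916 d⁻¹.
After decay, C = 5.660 × e^(−kt) = 5.660 × 0.7713 = 4.365 mg/L.
At the second outfall, C = (77.00·4.365 + 11.00·55.00) / (77.00 + 11.00) = 10.69 mg/L.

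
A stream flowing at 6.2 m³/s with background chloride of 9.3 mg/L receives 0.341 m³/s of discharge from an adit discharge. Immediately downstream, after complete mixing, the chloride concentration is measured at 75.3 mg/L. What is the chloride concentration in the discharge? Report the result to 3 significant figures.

1280 mg/L

Mass balance: 6.200·9.300 + 0.3410·Cₑ = 6.541·75.30
→ Cₑ = (6.541·75.30 − 6.200·9.300) / 0.3410 = 1275 mg/L.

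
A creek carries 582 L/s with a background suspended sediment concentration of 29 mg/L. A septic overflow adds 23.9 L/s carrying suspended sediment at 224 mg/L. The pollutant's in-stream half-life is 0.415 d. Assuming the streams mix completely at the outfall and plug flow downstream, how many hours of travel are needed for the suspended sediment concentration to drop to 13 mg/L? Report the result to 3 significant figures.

Mixed concentration C = ΣQC/ΣQ = (582.0·29.00 + 23.90·224.0) / 605.9 = 22230/605.9 = 36.69 mg/L.
Half-life 0.415 d → k = ln 2 / 0.415 = 1.670 d⁻¹.
36.69·exp(−k·t) = 13 → t = ln(36.69/13)/k = 53670 s = 14.91 h.

14.9 h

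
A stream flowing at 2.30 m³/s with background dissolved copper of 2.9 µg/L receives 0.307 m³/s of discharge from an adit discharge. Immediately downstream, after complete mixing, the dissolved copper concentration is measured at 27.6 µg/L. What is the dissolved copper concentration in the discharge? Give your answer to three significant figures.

213 µg/L

Mass balance: 2.300·2.900 + 0.3070·Cₑ = 2.607·27.60
→ Cₑ = (2.607·27.60 − 2.300·2.900) / 0.3070 = 212.6 µg/L.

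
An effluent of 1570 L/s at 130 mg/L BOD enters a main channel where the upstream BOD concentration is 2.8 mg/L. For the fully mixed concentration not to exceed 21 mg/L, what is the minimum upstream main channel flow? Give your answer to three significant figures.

9400 L/s

Set C_mix = 21: (Q·2.800 + 1570·130.0) / (Q + 1570) = 21
→ Q = 1570·(130.0 − 21)/(21 − 2.800) = 9403 L/s.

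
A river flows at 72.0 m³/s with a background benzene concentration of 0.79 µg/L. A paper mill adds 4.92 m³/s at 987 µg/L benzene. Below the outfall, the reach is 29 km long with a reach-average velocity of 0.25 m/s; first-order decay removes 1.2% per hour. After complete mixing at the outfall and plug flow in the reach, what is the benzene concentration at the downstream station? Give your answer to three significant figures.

Flow-weighted average: C = (72.00·0.7900 + 4.920·987.0) / 76.92 = 4913/76.92 = 63.87 µg/L.
Travel time t = 29·1000 / 0.25 = 116000 s = 32.22 h.
1.2%/h lost → k = −ln(1 − 0.012) = 0.01207 h⁻¹.
Applying C = C₀e^(−kt): 63.87 × 0.6777 = 43.29 µg/L.

43.3 µg/L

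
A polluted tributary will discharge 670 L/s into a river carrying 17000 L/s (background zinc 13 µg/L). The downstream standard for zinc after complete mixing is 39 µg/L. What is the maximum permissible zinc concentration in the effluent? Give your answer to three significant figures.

699 µg/L

At the limit, (Qr·Cr + Qe·Cₑ)/(Qr + Qe) = 39:
Cₑ = (17670·39 − 17000·13.00) / 670.0 = 698.7 µg/L.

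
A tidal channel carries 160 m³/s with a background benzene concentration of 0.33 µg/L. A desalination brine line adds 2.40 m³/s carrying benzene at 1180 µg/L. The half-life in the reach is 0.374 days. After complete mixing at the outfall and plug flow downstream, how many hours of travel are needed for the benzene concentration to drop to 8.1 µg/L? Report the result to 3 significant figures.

Mixed concentration C = ΣQC/ΣQ = (160.0·0.3300 + 2.400·1180) / 162.4 = 2885/162.4 = 17.76 µg/L.
Half-life 0.374 d → k = ln 2 / 0.374 = 1.853 d⁻¹.
17.76·exp(−k·t) = 8.1 → t = ln(17.76/8.1)/k = 36610 s = 10.17 h.

10.2 h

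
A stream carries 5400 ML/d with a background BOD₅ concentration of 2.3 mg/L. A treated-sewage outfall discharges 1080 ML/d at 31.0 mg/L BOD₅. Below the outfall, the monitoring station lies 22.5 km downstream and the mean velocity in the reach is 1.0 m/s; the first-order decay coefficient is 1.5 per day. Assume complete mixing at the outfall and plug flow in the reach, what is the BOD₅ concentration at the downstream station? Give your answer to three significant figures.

4.79 mg/L

After mixing, C = (5400·2.300 + 1080·31.00) / 6480 = 45900/6480 = 7.083 mg/L.
Travel time t = 22.5·1000 / 1.0 = 22500 s = 6.250 h.
First-order decay: C = 7.083·exp(−k·t) = 7.083·0.6766 = 4.793 mg/L.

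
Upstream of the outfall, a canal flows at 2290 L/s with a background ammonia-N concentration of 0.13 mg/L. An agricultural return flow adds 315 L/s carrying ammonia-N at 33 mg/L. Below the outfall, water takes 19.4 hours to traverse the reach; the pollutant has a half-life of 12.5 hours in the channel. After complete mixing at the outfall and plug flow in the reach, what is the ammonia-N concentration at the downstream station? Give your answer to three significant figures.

1.40 mg/L

Mass balance: C = (2290·0.1300 + 315.0·33.00) / 2605 = 10690/2605 = 4.105 mg/L.
Half-life 12.5 h → k = ln 2 / 12.5 = 0.05545 h⁻¹ = 1.331 d⁻¹.
After decay, C = 4.105 × e^(−kt) = 4.105 × 0.3410 = 1.400 mg/L.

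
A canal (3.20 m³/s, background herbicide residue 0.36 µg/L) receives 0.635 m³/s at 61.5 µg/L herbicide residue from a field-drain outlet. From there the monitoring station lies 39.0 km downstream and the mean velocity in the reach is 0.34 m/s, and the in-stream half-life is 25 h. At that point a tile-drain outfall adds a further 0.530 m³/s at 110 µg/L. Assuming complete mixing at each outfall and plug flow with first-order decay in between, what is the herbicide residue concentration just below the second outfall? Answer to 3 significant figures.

Flow-weighted average: C = (3.200·0.3600 + 0.6350·61.50) / 3.835 = 40.20/3.835 = 10.48 µg/L; combined flow 3.835 m³/s.
Travel time t = 39.0·1000 / 0.34 = 114700 s = 31.86 h.
Half-life 25 h → k = ln 2 / 25 = 0.02773 h⁻¹ = 0.6654 d⁻¹.
Decay over the reach: 10.48·exp(−kt) = 10.48·0.4134 = 4.334 µg/L.
Second outfall: C = (3.835·4.334 + 0.5300·110.0)/4.365 = 17.16 µg/L.

17.2 µg/L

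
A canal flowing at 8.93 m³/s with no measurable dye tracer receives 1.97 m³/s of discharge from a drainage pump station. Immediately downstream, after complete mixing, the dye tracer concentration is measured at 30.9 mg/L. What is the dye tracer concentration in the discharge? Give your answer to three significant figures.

Mass balance: 8.930·0 + 1.970·Cₑ = 10.90·30.90
→ Cₑ = (10.90·30.90 − 8.930·0) / 1.970 = 171.0 mg/L.

171 mg/L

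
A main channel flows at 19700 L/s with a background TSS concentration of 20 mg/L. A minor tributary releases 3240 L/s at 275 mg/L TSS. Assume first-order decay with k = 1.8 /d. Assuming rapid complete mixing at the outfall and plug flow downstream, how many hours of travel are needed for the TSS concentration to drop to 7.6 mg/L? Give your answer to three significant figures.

Flow-weighted average: C = (19700·20.00 + 3240·275.0) / 22940 = 1285000/22940 = 56.02 mg/L.
56.02·exp(−k·t) = 7.6 → t = ln(56.02/7.6)/k = 95880 s = 26.63 h.

26.6 h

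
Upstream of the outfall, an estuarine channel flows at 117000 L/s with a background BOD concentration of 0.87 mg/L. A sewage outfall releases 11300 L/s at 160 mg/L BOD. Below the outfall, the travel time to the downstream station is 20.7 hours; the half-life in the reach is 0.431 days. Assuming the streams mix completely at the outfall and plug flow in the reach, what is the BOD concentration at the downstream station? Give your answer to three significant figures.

Mixed concentration C = ΣQC/ΣQ = (117000·0.8700 + 11300·160.0) / 128300 = 1910000/128300 = 14.89 mg/L.
Half-life 0.431 d → k = ln 2 / 0.431 = 1.608 d⁻¹.
First-order decay: C = 14.89·exp(−k·t) = 14.89·0.2498 = 3.718 mg/L.

3.72 mg/L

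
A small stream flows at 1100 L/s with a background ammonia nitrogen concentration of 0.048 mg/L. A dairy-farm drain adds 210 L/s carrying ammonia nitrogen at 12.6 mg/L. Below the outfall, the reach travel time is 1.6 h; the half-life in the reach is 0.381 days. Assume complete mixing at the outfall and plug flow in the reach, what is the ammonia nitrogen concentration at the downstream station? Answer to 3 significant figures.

1.82 mg/L

Conservation of mass: C = (1100·0.04800 + 210.0·12.60) / 1310 = 2699/1310 = 2.060 mg/L.
Half-life 0.381 d → k = ln 2 / 0.381 = 1.819 d⁻¹.
Applying C = C₀e^(−kt): 2.060 × 0.8858 = 1.825 mg/L.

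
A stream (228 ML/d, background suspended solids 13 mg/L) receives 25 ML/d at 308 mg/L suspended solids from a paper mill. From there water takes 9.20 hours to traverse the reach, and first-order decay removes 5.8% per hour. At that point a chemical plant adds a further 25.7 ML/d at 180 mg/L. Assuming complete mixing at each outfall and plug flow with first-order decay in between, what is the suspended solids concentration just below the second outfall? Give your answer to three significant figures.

Conservation of mass: C = (228.0·13.00 + 25.00·308.0) / 253.0 = 10660/253.0 = 42.15 mg/L; combined flow 253.0 ML/d.
5.8%/h lost → k = −ln(1 − 0.058) = 0.05975 h⁻¹.
After decay, C = 42.15 × e^(−kt) = 42.15 × 0.5771 = 24.33 mg/L.
At the second outfall, C = (253.0·24.33 + 25.70·180.0) / (253.0 + 25.70) = 38.68 mg/L.

38.7 mg/L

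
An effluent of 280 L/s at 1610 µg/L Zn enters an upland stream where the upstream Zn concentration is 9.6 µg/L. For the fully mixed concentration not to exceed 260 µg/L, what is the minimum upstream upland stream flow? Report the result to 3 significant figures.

Set C_mix = 260: (Q·9.600 + 280.0·1610) / (Q + 280.0) = 260
→ Q = 280.0·(1610 − 260)/(260 − 9.600) = 1510 L/s.

1510 L/s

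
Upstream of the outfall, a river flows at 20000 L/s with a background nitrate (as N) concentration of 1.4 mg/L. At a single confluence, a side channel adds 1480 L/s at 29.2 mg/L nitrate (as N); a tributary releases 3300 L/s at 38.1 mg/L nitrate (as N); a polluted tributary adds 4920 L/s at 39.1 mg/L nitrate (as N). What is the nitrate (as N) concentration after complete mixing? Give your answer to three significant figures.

Flow-weighted average: C = (20000·1.400 + 1480·29.20 + 3300·38.10 + 4920·39.10) / 29700 = 389300/29700 = 13.11 mg/L.

13.1 mg/L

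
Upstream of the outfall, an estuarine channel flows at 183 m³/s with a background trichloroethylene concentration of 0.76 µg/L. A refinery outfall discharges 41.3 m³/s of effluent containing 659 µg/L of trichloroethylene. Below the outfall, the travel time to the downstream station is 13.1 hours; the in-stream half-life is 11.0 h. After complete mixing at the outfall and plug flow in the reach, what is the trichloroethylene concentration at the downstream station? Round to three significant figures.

53.4 µg/L

Conservation of mass: C = (183.0·0.7600 + 41.30·659.0) / 224.3 = 27360/224.3 = 122.0 µg/L.
Half-life 11.0 h → k = ln 2 / 11.0 = 0.06301 h⁻¹ = 1.512 d⁻¹.
First-order decay: C = 122.0·exp(−k·t) = 122.0·0.4380 = 53.42 µg/L.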